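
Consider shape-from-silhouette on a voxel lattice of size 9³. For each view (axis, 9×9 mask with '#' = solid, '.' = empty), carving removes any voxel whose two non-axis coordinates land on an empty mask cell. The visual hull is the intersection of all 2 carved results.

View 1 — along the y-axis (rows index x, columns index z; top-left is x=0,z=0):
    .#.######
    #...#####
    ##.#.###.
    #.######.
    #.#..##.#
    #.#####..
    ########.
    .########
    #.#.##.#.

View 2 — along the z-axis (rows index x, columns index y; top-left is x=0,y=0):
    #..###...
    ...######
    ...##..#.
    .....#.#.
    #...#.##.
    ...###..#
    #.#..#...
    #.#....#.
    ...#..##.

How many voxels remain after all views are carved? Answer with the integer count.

full grid |V| = 729
[1] y-view keeps 58 columns → grid now 522
[2] z-view keeps 32 columns → grid now 203

voxel count = 203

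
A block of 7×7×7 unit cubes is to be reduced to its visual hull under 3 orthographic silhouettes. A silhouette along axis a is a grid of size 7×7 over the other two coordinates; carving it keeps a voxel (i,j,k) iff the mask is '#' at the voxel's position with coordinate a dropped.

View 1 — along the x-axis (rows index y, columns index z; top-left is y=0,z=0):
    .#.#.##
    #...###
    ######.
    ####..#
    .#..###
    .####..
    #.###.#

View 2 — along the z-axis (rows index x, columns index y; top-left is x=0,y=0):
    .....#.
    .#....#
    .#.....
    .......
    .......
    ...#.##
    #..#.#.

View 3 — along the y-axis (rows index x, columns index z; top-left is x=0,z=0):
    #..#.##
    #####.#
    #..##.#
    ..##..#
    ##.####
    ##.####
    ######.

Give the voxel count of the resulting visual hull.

full grid |V| = 343
V1 x: intersect with YZ mask (32 set) -- 224 left
V2 z: intersect with XY mask (10 set) -- 44 left
V3 y: intersect with XZ mask (35 set) -- 34 left

|visual hull| = 34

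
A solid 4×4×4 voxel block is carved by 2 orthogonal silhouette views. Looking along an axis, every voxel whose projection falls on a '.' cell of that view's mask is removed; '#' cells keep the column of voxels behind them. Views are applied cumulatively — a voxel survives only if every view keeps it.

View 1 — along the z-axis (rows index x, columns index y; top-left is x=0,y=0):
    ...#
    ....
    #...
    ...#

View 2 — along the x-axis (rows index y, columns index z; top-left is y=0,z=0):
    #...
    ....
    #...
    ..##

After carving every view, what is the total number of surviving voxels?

full grid |V| = 64
[1] z-view keeps 3 columns → grid now 12
[2] x-view keeps 4 columns → grid now 5

remaining voxels: 5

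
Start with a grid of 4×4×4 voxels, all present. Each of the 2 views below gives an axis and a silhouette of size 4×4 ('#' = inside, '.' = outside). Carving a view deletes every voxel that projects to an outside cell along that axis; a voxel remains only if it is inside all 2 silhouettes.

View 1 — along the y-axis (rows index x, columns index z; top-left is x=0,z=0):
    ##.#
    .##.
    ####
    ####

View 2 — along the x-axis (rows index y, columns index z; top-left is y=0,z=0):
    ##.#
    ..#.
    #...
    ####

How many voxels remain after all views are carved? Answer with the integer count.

before carving: 64 voxels (4×4×4)
after view 1 [y-axis, 13 of 16 cells solid] → remaining = 52
after view 2 [x-axis, 9 of 16 cells solid] → remaining = 29

remaining voxels: 29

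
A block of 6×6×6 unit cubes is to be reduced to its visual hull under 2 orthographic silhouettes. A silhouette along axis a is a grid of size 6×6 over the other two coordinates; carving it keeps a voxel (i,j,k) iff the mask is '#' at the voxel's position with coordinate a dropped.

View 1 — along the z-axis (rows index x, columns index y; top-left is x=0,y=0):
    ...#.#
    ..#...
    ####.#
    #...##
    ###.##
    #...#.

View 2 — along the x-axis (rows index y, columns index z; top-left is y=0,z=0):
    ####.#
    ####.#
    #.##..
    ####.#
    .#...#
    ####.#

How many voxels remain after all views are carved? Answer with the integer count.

before carving: 216 voxels (6×6×6)
  1. axis=2 (XY plane), |mask|=18  ⇒  voxels=108
  2. axis=0 (YZ plane), |mask|=25  ⇒  voxels=75

voxel count = 75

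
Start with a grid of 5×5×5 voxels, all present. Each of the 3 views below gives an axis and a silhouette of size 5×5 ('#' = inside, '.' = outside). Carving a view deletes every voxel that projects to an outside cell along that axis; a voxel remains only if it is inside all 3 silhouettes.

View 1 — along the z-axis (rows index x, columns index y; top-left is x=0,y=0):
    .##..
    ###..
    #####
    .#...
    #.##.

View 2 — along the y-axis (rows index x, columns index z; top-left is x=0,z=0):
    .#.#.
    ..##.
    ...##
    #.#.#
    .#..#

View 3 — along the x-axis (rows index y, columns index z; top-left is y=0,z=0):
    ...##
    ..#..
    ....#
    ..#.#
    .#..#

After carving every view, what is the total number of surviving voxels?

start: 5×5×5 = 125 voxels
step 1: project along z, AND mask (14/25) → |grid| = 70
step 2: project along y, AND mask (11/25) → |grid| = 29
step 3: project along x, AND mask (8/25) → |grid| = 11

11 voxels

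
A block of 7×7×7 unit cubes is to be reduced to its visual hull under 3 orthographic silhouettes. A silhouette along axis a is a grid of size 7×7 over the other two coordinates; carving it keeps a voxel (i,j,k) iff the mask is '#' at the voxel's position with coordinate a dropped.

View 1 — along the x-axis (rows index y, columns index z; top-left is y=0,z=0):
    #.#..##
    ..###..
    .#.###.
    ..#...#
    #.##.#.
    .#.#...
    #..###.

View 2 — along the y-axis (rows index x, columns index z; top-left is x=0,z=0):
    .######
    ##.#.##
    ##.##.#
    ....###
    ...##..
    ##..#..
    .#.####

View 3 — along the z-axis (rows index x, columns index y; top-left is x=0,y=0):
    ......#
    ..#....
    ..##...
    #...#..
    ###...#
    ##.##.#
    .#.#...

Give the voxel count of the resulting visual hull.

initial block: 7^3 = 343
carve view 1 (along x, YZ-mask fill 23/49): 161 voxels remain
carve view 2 (along y, XZ-mask fill 29/49): 92 voxels remain
carve view 3 (along z, XY-mask fill 17/49): 27 voxels remain

|visual hull| = 27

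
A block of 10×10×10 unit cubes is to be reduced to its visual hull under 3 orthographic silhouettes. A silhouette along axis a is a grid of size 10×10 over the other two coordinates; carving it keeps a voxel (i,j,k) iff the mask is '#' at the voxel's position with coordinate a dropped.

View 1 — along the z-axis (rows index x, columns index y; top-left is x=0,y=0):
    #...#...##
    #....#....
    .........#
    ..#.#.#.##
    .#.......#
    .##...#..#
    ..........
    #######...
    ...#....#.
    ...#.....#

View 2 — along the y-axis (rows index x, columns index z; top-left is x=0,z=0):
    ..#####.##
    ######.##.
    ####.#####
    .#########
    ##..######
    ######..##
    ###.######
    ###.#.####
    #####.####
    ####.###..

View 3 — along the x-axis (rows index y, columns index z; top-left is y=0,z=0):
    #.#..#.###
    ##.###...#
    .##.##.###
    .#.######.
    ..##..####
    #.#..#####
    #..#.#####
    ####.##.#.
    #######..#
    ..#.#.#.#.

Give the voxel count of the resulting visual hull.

|visual hull| = 146

start: 10×10×10 = 1000 voxels
after view 1 [z-axis, 29 of 100 cells solid] → remaining = 290
after view 2 [y-axis, 82 of 100 cells solid] → remaining = 234
after view 3 [x-axis, 65 of 100 cells solid] → remaining = 146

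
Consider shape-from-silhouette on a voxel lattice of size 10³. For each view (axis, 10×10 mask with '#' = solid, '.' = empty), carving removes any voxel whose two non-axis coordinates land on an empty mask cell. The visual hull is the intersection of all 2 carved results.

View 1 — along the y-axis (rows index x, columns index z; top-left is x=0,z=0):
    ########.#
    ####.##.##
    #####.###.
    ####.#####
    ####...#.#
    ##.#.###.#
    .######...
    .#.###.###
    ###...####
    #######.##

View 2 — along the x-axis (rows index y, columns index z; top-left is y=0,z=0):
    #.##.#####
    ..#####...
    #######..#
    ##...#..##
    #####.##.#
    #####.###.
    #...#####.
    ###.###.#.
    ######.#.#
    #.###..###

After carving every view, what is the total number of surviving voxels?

remaining voxels: 530

before carving: 1000 voxels (10×10×10)
after view 1 [y-axis, 76 of 100 cells solid] → remaining = 760
after view 2 [x-axis, 70 of 100 cells solid] → remaining = 530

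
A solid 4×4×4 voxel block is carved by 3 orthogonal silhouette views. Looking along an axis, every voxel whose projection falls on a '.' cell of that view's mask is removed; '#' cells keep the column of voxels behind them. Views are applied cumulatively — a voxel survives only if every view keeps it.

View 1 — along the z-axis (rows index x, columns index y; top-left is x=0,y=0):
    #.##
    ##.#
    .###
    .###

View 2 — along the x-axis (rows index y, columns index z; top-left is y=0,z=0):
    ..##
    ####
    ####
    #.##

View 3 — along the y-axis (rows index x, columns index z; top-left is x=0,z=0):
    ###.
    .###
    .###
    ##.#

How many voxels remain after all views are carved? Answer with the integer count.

before carving: 64 voxels (4×4×4)
V1 z: intersect with XY mask (12 set) -- 48 left
V2 x: intersect with YZ mask (13 set) -- 40 left
V3 y: intersect with XZ mask (12 set) -- 29 left

voxel count = 29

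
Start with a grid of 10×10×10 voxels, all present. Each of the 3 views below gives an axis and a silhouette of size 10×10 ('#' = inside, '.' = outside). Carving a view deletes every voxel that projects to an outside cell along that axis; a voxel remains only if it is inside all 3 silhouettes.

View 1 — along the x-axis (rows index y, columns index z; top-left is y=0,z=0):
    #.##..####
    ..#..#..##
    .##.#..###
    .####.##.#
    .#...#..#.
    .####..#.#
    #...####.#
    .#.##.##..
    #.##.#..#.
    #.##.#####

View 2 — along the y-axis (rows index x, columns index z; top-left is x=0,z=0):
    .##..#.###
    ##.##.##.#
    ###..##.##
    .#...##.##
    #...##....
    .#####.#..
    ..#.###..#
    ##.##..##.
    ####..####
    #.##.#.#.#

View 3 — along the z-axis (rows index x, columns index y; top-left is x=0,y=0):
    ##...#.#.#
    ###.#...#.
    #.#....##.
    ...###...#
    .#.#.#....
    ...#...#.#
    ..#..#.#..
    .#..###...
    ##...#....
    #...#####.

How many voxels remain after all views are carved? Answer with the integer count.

initial block: 10^3 = 1000
step 1: project along x, AND mask (57/100) → |grid| = 570
step 2: project along y, AND mask (59/100) → |grid| = 337
step 3: project along z, AND mask (40/100) → |grid| = 128

voxel count = 128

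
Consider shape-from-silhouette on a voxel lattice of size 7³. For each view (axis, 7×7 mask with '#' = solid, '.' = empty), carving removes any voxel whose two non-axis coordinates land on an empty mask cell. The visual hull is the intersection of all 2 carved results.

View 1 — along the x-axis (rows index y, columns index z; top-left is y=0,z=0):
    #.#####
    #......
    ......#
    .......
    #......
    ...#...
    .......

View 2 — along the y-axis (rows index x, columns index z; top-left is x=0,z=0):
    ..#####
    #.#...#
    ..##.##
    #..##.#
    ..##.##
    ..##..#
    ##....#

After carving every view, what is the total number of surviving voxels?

before carving: 343 voxels (7×7×7)
V1 x: intersect with YZ mask (10 set) -- 70 left
V2 y: intersect with XZ mask (26 set) -- 43 left

43 voxels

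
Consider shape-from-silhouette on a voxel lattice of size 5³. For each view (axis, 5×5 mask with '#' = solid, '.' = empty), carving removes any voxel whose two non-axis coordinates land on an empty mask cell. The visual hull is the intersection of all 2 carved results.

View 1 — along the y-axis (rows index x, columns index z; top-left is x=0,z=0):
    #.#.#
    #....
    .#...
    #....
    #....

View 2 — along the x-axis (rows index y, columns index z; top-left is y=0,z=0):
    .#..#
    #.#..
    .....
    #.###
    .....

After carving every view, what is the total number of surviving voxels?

start: 5×5×5 = 125 voxels
[1] y-view keeps 7 columns → grid now 35
[2] x-view keeps 8 columns → grid now 13

voxel count = 13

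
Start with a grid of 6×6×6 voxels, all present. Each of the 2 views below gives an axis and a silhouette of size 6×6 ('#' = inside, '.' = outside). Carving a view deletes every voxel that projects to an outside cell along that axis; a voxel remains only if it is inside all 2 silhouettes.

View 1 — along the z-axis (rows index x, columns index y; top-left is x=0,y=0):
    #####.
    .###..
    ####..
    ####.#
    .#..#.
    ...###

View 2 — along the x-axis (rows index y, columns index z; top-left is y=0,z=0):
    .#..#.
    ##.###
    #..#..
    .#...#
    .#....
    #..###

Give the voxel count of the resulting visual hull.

initial block: 6^3 = 216
V1 z: intersect with XY mask (22 set) -- 132 left
V2 x: intersect with YZ mask (16 set) -- 60 left

voxel count = 60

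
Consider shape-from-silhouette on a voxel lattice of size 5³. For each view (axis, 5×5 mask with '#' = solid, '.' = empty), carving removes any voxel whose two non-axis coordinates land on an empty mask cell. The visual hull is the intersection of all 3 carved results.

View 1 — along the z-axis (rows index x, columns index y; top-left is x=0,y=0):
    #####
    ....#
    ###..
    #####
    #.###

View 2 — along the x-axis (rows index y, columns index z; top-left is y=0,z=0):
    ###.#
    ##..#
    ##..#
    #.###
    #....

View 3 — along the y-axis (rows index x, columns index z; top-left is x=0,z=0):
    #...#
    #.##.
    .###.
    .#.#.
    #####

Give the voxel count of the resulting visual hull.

initial block: 5^3 = 125
V1 z: intersect with XY mask (18 set) -- 90 left
V2 x: intersect with YZ mask (15 set) -- 53 left
V3 y: intersect with XZ mask (15 set) -- 30 left

voxel count = 30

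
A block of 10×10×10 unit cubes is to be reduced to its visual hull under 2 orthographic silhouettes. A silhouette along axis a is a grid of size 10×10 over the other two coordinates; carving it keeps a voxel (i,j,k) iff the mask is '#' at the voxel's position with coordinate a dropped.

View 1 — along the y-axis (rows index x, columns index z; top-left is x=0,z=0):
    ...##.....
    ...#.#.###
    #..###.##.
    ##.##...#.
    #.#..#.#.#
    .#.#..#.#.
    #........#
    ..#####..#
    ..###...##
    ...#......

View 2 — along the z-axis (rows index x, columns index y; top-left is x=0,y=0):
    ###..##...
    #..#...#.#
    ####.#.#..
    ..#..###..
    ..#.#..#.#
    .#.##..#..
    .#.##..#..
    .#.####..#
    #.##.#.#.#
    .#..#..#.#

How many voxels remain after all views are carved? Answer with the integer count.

before carving: 1000 voxels (10×10×10)
step 1: project along y, AND mask (41/100) → |grid| = 410
step 2: project along z, AND mask (47/100) → |grid| = 200

remaining voxels: 200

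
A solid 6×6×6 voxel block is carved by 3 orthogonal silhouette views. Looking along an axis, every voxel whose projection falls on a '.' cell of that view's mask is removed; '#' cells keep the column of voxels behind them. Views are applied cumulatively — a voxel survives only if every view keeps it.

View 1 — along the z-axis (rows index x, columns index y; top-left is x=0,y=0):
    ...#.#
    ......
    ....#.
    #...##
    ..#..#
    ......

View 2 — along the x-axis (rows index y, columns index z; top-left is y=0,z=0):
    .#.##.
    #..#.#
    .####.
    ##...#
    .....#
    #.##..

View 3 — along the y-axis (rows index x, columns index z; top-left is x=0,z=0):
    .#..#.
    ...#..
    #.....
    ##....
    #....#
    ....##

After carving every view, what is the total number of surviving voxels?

before carving: 216 voxels (6×6×6)
step 1: project along z, AND mask (8/36) → |grid| = 48
step 2: project along x, AND mask (17/36) → |grid| = 21
step 3: project along y, AND mask (10/36) → |grid| = 4

voxel count = 4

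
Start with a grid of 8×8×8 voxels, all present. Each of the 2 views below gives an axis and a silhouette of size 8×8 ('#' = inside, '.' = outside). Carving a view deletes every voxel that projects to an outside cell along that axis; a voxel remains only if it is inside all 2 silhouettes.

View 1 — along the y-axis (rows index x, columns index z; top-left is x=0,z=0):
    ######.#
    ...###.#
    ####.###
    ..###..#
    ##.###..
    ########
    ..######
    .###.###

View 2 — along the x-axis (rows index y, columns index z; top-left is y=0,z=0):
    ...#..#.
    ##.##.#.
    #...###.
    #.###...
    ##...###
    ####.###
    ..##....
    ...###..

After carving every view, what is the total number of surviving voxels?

full grid |V| = 512
carve view 1 (along y, XZ-mask fill 47/64): 376 voxels remain
carve view 2 (along x, YZ-mask fill 32/64): 187 voxels remain

remaining voxels: 187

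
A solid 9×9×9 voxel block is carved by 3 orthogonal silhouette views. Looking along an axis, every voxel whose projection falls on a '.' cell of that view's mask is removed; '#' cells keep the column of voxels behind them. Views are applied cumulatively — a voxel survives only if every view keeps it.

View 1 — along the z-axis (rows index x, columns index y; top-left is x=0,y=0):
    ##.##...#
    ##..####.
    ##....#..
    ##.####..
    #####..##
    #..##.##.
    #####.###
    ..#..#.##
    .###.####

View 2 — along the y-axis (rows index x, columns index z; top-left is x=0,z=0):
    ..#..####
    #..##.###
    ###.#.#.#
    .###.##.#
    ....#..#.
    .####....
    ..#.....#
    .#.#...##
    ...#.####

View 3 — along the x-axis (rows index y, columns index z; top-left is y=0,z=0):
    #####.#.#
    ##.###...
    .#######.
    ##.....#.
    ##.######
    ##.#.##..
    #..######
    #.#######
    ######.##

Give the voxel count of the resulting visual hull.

initial block: 9^3 = 729
V1 z: intersect with XY mask (51 set) -- 459 left
V2 y: intersect with XZ mask (40 set) -- 216 left
V3 x: intersect with YZ mask (58 set) -- 146 left

voxel count = 146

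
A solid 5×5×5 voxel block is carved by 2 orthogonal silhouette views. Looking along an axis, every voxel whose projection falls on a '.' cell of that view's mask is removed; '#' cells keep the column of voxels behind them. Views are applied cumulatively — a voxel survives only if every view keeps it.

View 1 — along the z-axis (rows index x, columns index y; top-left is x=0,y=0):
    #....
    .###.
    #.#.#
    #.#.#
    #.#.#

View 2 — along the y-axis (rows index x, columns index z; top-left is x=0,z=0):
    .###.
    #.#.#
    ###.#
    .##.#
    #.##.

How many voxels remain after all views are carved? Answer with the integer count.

initial block: 5^3 = 125
carve view 1 (along z, XY-mask fill 13/25): 65 voxels remain
carve view 2 (along y, XZ-mask fill 16/25): 42 voxels remain

42 voxels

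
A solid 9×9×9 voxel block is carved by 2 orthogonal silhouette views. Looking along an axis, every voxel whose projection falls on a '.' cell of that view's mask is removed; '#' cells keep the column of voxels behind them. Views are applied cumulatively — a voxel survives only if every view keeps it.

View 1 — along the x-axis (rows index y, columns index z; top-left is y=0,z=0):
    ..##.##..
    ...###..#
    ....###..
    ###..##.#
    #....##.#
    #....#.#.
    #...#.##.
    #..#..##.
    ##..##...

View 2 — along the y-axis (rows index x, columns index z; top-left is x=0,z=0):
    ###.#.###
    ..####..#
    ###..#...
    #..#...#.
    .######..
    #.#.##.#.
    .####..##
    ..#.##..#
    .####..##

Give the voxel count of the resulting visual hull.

voxel count = 170

full grid |V| = 729
V1 x: intersect with YZ mask (36 set) -- 324 left
V2 y: intersect with XZ mask (46 set) -- 170 left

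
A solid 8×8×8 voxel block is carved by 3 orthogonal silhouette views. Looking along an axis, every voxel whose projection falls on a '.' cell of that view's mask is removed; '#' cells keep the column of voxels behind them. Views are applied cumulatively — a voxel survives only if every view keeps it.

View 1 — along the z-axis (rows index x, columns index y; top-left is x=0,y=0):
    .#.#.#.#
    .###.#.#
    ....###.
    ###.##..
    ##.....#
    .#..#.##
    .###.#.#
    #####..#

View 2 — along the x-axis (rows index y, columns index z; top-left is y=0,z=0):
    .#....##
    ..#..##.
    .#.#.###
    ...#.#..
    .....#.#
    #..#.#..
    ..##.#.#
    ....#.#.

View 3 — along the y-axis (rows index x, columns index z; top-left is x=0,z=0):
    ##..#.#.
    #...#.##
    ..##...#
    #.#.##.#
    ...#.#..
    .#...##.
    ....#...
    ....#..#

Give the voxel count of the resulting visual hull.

35 voxels

full grid |V| = 512
step 1: project along z, AND mask (35/64) → |grid| = 280
step 2: project along x, AND mask (24/64) → |grid| = 101
step 3: project along y, AND mask (24/64) → |grid| = 35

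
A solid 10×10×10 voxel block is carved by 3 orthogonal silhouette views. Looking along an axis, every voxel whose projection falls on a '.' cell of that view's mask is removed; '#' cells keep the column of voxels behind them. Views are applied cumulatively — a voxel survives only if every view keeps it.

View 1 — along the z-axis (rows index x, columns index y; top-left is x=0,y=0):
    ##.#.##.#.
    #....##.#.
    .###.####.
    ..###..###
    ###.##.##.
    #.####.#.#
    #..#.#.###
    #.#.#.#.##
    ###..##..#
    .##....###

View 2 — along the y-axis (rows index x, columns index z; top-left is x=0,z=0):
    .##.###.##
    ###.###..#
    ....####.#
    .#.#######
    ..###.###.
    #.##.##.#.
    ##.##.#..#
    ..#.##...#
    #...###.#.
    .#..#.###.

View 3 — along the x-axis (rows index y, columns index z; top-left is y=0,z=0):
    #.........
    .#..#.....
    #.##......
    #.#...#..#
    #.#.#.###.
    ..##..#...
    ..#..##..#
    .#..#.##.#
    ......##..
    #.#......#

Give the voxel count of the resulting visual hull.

remaining voxels: 117

full grid |V| = 1000
carve view 1 (along z, XY-mask fill 60/100): 600 voxels remain
carve view 2 (along y, XZ-mask fill 59/100): 352 voxels remain
carve view 3 (along x, YZ-mask fill 33/100): 117 voxels remain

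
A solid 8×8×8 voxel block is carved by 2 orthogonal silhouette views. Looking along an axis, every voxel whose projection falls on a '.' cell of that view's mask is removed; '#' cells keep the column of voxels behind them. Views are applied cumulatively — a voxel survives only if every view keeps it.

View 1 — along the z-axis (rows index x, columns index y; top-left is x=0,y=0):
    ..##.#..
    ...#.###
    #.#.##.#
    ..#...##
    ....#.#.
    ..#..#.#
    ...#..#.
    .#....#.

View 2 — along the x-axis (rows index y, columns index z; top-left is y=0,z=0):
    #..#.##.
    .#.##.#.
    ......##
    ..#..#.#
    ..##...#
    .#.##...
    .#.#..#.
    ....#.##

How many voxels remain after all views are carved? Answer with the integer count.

70 voxels

initial block: 8^3 = 512
after view 1 [z-axis, 24 of 64 cells solid] → remaining = 192
after view 2 [x-axis, 25 of 64 cells solid] → remaining = 70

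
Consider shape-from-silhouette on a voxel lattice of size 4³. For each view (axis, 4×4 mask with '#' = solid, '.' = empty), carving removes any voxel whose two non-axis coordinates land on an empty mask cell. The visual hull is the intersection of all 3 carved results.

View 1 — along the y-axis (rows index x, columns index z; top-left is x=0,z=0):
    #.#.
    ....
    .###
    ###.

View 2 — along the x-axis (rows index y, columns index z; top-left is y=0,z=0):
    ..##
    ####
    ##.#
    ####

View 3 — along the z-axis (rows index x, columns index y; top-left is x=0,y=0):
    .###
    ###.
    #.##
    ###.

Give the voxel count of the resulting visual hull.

full grid |V| = 64
[1] y-view keeps 8 columns → grid now 32
[2] x-view keeps 13 columns → grid now 25
[3] z-view keeps 12 columns → grid now 18

remaining voxels: 18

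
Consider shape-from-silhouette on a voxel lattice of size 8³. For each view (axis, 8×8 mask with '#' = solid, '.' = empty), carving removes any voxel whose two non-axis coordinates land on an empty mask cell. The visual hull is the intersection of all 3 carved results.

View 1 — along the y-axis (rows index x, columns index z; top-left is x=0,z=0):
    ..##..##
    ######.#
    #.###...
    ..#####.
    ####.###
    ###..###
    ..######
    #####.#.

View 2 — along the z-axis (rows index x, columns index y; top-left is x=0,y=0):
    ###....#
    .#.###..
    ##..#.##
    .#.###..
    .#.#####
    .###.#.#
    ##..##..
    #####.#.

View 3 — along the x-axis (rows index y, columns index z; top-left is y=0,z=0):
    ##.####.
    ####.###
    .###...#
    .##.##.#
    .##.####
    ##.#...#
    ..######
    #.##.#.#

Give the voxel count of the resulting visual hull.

remaining voxels: 148

start: 8×8×8 = 512 voxels
step 1: project along y, AND mask (45/64) → |grid| = 360
step 2: project along z, AND mask (38/64) → |grid| = 216
step 3: project along x, AND mask (43/64) → |grid| = 148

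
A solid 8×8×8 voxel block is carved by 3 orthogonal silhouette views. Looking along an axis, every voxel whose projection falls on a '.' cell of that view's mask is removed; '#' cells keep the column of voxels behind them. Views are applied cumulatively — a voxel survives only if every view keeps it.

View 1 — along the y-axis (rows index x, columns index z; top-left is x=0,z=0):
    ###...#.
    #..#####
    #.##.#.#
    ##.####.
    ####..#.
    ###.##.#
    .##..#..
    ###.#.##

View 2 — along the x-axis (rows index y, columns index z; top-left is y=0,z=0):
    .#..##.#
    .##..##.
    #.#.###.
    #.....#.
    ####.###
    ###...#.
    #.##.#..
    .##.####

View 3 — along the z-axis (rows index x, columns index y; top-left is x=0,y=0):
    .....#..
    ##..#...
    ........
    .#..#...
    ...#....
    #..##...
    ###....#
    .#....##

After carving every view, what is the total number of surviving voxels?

voxel count = 54

before carving: 512 voxels (8×8×8)
V1 y: intersect with XZ mask (41 set) -- 328 left
V2 x: intersect with YZ mask (36 set) -- 193 left
V3 z: intersect with XY mask (17 set) -- 54 left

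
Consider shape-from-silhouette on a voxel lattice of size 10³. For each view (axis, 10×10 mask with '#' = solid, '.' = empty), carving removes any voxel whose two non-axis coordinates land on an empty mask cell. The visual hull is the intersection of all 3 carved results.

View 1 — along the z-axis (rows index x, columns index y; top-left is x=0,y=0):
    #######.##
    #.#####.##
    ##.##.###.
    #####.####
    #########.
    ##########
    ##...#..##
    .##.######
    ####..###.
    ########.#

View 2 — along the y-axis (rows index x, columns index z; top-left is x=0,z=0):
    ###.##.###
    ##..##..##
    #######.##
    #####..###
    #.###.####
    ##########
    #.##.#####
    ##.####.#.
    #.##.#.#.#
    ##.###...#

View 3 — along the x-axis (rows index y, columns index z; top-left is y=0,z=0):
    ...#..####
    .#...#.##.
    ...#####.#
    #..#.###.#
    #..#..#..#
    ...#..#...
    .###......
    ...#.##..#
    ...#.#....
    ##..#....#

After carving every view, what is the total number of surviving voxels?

initial block: 10^3 = 1000
  1. axis=2 (XY plane), |mask|=81  ⇒  voxels=810
  2. axis=1 (XZ plane), |mask|=76  ⇒  voxels=619
  3. axis=0 (YZ plane), |mask|=40  ⇒  voxels=244

remaining voxels: 244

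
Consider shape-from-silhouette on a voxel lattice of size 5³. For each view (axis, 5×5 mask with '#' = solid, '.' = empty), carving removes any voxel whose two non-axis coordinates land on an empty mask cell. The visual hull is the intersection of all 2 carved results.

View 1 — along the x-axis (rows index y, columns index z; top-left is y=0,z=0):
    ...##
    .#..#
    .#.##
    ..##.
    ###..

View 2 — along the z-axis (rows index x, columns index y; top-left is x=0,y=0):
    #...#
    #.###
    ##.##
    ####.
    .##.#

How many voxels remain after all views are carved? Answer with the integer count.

remaining voxels: 41

full grid |V| = 125
[1] x-view keeps 12 columns → grid now 60
[2] z-view keeps 17 columns → grid now 41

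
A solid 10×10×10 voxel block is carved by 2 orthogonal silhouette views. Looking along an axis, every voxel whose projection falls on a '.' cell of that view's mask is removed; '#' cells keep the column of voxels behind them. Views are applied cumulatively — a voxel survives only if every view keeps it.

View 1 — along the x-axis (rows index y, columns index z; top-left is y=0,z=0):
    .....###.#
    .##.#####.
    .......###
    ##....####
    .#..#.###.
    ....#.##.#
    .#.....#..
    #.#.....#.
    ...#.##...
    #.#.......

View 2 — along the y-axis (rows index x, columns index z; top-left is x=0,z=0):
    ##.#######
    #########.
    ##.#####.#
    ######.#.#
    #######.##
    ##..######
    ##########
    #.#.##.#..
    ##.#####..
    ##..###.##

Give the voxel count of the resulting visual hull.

remaining voxels: 310

initial block: 10^3 = 1000
  1. axis=0 (YZ plane), |mask|=39  ⇒  voxels=390
  2. axis=1 (XZ plane), |mask|=80  ⇒  voxels=310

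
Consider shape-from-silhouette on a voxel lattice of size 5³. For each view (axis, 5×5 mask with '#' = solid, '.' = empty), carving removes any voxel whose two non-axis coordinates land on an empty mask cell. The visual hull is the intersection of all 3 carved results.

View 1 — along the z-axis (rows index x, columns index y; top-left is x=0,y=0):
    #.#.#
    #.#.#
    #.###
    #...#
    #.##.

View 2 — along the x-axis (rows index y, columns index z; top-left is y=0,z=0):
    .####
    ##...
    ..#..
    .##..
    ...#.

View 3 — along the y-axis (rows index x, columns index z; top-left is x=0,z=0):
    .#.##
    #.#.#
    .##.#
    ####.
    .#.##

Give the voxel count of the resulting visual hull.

initial block: 5^3 = 125
[1] z-view keeps 15 columns → grid now 75
[2] x-view keeps 10 columns → grid now 32
[3] y-view keeps 16 columns → grid now 21

|visual hull| = 21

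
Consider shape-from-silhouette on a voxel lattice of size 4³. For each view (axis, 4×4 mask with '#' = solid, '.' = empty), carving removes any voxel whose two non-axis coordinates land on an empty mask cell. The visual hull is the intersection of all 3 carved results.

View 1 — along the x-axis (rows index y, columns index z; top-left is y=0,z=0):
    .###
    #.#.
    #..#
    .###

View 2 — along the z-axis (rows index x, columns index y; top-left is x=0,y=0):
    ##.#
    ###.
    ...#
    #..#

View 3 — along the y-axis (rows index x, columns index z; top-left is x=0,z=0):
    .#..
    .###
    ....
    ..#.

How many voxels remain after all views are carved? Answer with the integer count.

initial block: 4^3 = 64
[1] x-view keeps 10 columns → grid now 40
[2] z-view keeps 9 columns → grid now 24
[3] y-view keeps 5 columns → grid now 9

9 voxels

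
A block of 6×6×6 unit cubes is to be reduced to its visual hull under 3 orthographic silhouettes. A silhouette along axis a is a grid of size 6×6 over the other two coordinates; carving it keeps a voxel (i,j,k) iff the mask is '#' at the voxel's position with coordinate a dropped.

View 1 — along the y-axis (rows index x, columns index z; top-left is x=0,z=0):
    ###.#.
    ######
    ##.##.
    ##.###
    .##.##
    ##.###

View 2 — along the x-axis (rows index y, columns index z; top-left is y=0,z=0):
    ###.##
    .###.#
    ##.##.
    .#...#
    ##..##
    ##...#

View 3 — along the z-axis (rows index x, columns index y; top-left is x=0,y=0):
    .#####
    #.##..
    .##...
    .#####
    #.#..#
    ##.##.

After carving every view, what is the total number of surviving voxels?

65 voxels

start: 6×6×6 = 216 voxels
step 1: project along y, AND mask (28/36) → |grid| = 168
step 2: project along x, AND mask (22/36) → |grid| = 108
step 3: project along z, AND mask (22/36) → |grid| = 65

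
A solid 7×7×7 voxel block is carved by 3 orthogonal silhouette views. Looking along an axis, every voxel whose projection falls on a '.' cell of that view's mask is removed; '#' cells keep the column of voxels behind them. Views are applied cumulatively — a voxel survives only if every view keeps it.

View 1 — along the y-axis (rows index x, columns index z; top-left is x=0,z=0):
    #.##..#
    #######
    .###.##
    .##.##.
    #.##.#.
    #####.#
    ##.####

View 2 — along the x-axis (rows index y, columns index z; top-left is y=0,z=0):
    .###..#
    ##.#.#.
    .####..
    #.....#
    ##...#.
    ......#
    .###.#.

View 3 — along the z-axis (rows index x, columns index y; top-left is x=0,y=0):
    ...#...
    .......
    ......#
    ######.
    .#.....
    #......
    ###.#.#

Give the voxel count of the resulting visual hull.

voxel count = 38

before carving: 343 voxels (7×7×7)
  1. axis=1 (XZ plane), |mask|=36  ⇒  voxels=252
  2. axis=0 (YZ plane), |mask|=22  ⇒  voxels=116
  3. axis=2 (XY plane), |mask|=15  ⇒  voxels=38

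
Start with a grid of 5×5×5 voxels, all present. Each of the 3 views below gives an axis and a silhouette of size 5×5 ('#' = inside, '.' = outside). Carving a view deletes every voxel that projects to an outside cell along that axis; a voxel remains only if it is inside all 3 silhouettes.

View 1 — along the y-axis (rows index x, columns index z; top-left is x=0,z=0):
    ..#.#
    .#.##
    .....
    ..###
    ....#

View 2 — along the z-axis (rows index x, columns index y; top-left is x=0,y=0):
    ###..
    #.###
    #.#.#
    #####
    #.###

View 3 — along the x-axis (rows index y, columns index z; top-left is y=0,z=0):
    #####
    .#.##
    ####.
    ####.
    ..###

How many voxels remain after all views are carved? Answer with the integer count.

remaining voxels: 27

start: 5×5×5 = 125 voxels
  1. axis=1 (XZ plane), |mask|=9  ⇒  voxels=45
  2. axis=2 (XY plane), |mask|=19  ⇒  voxels=37
  3. axis=0 (YZ plane), |mask|=19  ⇒  voxels=27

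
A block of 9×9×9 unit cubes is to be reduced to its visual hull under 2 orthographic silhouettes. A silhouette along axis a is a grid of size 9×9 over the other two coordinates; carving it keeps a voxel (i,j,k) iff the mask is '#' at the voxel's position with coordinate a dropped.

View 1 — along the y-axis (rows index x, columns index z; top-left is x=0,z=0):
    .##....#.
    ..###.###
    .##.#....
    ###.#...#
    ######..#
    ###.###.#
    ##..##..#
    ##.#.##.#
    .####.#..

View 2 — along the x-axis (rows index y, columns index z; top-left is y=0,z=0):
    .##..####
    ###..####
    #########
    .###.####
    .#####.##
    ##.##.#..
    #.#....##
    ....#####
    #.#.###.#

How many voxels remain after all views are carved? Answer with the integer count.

voxel count = 291

before carving: 729 voxels (9×9×9)
after view 1 [y-axis, 47 of 81 cells solid] → remaining = 423
after view 2 [x-axis, 56 of 81 cells solid] → remaining = 291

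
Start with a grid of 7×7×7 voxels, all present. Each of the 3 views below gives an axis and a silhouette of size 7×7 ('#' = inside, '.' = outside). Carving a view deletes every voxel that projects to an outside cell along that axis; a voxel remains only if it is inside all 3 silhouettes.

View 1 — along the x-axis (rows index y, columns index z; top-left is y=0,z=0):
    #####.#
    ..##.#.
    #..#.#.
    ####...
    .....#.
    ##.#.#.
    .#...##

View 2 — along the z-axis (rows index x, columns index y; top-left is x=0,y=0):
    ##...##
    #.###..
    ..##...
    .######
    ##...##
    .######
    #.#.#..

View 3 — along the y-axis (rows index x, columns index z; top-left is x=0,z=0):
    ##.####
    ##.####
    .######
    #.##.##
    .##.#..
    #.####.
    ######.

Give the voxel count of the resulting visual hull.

start: 7×7×7 = 343 voxels
V1 x: intersect with YZ mask (24 set) -- 168 left
V2 z: intersect with XY mask (29 set) -- 99 left
V3 y: intersect with XZ mask (37 set) -- 75 left

75 voxels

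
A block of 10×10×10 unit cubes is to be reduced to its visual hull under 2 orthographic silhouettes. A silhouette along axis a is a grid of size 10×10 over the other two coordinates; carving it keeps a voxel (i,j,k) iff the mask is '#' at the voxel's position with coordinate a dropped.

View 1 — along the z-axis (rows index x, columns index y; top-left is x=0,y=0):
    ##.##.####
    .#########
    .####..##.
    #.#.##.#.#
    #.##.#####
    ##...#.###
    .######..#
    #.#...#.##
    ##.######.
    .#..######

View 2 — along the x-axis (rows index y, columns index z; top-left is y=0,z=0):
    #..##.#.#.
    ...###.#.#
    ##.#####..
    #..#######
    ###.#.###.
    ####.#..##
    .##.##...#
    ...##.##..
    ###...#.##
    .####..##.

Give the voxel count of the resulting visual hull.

start: 10×10×10 = 1000 voxels
[1] z-view keeps 70 columns → grid now 700
[2] x-view keeps 60 columns → grid now 416

voxel count = 416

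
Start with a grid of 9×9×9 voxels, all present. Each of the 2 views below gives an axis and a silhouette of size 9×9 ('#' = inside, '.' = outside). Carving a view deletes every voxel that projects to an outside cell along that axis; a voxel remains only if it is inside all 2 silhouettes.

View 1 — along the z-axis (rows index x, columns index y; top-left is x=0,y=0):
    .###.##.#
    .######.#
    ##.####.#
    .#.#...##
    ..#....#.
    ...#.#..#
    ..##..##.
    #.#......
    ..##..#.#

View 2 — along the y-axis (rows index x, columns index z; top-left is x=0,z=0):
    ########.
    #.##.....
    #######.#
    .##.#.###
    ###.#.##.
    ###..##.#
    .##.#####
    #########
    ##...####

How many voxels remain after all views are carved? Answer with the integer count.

start: 9×9×9 = 729 voxels
[1] z-view keeps 39 columns → grid now 351
[2] y-view keeps 59 columns → grid now 249

|visual hull| = 249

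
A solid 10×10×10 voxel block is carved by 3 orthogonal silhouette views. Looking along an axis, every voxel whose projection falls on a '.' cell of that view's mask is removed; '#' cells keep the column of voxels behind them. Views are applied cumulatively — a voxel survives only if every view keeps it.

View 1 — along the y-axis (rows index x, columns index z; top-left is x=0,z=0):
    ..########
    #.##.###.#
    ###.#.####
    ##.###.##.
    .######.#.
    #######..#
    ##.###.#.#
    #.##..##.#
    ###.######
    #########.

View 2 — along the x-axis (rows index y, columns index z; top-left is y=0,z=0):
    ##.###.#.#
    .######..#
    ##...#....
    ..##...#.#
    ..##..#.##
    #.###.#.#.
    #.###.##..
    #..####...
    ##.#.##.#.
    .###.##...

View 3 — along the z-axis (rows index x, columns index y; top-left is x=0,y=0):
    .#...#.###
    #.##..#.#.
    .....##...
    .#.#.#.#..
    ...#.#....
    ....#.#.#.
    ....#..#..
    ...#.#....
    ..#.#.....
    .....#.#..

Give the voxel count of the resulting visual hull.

voxel count = 120

full grid |V| = 1000
  1. axis=1 (XZ plane), |mask|=76  ⇒  voxels=760
  2. axis=0 (YZ plane), |mask|=54  ⇒  voxels=417
  3. axis=2 (XY plane), |mask|=29  ⇒  voxels=120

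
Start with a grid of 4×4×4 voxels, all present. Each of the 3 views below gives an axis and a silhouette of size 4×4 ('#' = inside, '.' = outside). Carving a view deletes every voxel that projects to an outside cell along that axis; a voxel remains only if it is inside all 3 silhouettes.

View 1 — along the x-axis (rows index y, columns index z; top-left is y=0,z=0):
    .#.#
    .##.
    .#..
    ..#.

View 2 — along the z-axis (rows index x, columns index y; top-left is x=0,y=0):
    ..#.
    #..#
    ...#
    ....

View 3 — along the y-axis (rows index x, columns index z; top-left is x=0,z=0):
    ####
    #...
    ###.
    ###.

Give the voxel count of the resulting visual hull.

2 voxels

before carving: 64 voxels (4×4×4)
V1 x: intersect with YZ mask (6 set) -- 24 left
V2 z: intersect with XY mask (4 set) -- 5 left
V3 y: intersect with XZ mask (11 set) -- 2 left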